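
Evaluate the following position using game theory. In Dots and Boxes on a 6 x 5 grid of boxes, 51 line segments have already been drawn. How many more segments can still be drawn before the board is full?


Grid: 6 x 5 boxes, i.e. 7 rows and 6 columns of dots.
Horizontal edges: (rows + 1) * cols = 7 * 5 = 35
Vertical edges: rows * (cols + 1) = 6 * 6 = 36
Total edges: 35 + 36 = 71
Edges drawn: 51
Remaining: 71 - 51 = 20

20


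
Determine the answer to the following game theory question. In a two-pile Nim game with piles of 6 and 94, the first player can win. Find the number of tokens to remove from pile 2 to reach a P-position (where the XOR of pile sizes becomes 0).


Piles: 6 and 94
Current XOR: 6 XOR 94 = 88 (non-zero, so this is an N-position).
To make the XOR zero, we need to find a move that balances the piles.
For pile 2 (size 94): target = 94 XOR 88 = 6
We reduce pile 2 from 94 to 6.
Tokens removed: 94 - 6 = 88
Verification: 6 XOR 6 = 0

88


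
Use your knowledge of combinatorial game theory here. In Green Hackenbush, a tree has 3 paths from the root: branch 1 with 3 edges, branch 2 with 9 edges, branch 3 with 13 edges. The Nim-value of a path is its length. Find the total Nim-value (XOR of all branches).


The tree has 3 branches from the ground vertex.
In Green Hackenbush, the Nim-value of a simple path of length k is k.
Branch 1: length 3, Nim-value = 3
Branch 2: length 9, Nim-value = 9
Branch 3: length 13, Nim-value = 13
Total Nim-value = XOR of all branch values:
0 XOR 3 = 3
3 XOR 9 = 10
10 XOR 13 = 7
Nim-value of the tree = 7

7


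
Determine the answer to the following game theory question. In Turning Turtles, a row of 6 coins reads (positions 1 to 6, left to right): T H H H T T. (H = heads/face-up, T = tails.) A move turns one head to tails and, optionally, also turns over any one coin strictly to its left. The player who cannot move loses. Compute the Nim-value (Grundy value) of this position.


Coins: T H H H T T
Key fact: a single head at position k behaves exactly like a Nim heap of size k (turning it to T and optionally flipping a coin at j < k corresponds to moving the heap from k to j, or to 0), and heads combine as a disjunctive sum (two heads at the same place would cancel, matching j XOR j = 0). So the Nim-value is the XOR of the 1-indexed positions of the heads.
Face-up positions (1-indexed): [2, 3, 4]
XOR 0 with 2: 0 XOR 2 = 2
XOR 2 with 3: 2 XOR 3 = 1
XOR 1 with 4: 1 XOR 4 = 5
Nim-value = 5

5


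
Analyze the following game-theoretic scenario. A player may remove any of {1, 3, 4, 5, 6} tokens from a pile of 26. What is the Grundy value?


The subtraction set is S = {1, 3, 4, 5, 6}.
G(k) = mex{ G(k - s) : s in S, s <= k }. We compute iteratively: G(0) = 0.
G(1) = mex({0}) = 1
G(2) = mex({1}) = 0
G(3) = mex({0}) = 1
G(4) = mex({0, 1}) = 2
G(5) = mex({0, 1, 2}) = 3
G(6) = mex({0, 1, 3}) = 2
G(7) = mex({0, 1, 2}) = 3
G(8) = mex({0, 1, 2, 3}) = 4
G(9) = mex({1, 2, 3, 4}) = 0
G(10) = mex({0, 2, 3}) = 1
G(11) = mex({1, 2, 3, 4}) = 0
G(12) = mex({0, 2, 3, 4}) = 1
G(13) = mex({0, 1, 3, 4}) = 2
G(14) = mex({0, 1, 2, 4}) = 3
Observe that G(9)..G(14) = 0, 1, 0, 1, 2, 3 repeats G(0)..G(5) = 0, 1, 0, 1, 2, 3.
For k >= max(S) = 6, G(k) is determined by the previous 6 values G(k-6)..G(k-1); a window of 6 consecutive values has recurred shifted by 9, so by induction G(k + 9) = G(k) for all k >= 0: the sequence is periodic from the start with period 9.
One period: G(0..8) = 0, 1, 0, 1, 2, 3, 2, 3, 4.
26 mod 9 = 8, so G(26) = G(8) = 4.

4


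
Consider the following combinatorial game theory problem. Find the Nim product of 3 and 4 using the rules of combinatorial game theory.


Nim multiplication is bilinear over XOR: (u XOR v) * w = (u*w) XOR (v*w).
So we split each operand into its bit components and XOR the pairwise Nim products.
3 = 1 + 2 (as XOR of powers of 2).
4 = 4 (as XOR of powers of 2).
Using the standard Nim-product table on single bits:
  2*2 = 3,   2*4 = 8,   2*8 = 12,
  4*4 = 6,   4*8 = 11,  8*8 = 13,
and  1*x = x (identity), k*l = l*k (commutative).
Pairwise Nim products:
  1 * 4 = 4
  2 * 4 = 8
XOR them: 4 XOR 8 = 12.
Result: 3 * 4 = 12 (in Nim).

12


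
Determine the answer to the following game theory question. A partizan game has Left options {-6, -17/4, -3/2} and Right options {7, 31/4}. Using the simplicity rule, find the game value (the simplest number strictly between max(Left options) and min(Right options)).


Left options: {-6, -17/4, -3/2}, max = -3/2
Right options: {7, 31/4}, min = 7
All options are numbers and max(Left) < min(Right), so by the simplicity theorem the value is the simplest (earliest-born) number strictly between -3/2 and 7.
Integers -1 through 6 all lie strictly between -3/2 and 7.
Among integers, the simplest (lowest birthday = smallest |n|; 0 is born on day 0, +-n on day n) is 0.
No non-integer in the interval can be simpler: if x is a non-integer in the interval, then floor(x) or ceil(x) also lies in the interval (the interval contains an integer), and both are proper prefixes of x's sign expansion, i.e. born earlier. So the game value is 0.
Game value = 0

0


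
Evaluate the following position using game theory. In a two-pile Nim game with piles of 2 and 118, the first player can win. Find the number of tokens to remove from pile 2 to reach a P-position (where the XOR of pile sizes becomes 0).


Piles: 2 and 118
Current XOR: 2 XOR 118 = 116 (non-zero, so this is an N-position).
To make the XOR zero, we need to find a move that balances the piles.
For pile 2 (size 118): target = 118 XOR 116 = 2
We reduce pile 2 from 118 to 2.
Tokens removed: 118 - 2 = 116
Verification: 2 XOR 2 = 0

116


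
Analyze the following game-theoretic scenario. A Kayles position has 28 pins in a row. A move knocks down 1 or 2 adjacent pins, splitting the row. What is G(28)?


Kayles: a move removes 1 or 2 adjacent pins from a contiguous row.
Removing pins from a row of k leaves two independent rows (a, b) with a + b = k - 1 (one pin) or a + b = k - 2 (two pins); an end removal gives a = 0.
By Sprague-Grundy, G(k) = mex{ G(a) XOR G(b) } over all these splits. G(0) = 0.
G(1): splits (0,0):0^0=0 -> mex({0}) = 1
G(2): splits (0,1):0^1=1 (0,0):0^0=0 -> mex({0, 1}) = 2
G(3): splits (0,2):0^2=2 (1,1):1^1=0 (0,1):0^1=1 -> mex({0, 1, 2}) = 3
G(4): splits (0,3):0^3=3 (1,2):1^2=3 (0,2):0^2=2 (1,1):1^1=0 -> mex({0, 2, 3}) = 1
G(5): splits (0,4):0^1=1 (1,3):1^3=2 (2,2):2^2=0 (0,3):0^3=3 (1,2):1^2=3 -> mex({0, 1, 2, 3}) = 4
G(6) = mex({0, 1, 2, 4}) = 3
G(7) = mex({0, 1, 3, 4, 5}) = 2
G(8) = mex({0, 2, 3, 5, 6}) = 1
G(9) = mex({0, 1, 2, 3, 6, 7}) = 4
G(10) = mex({0, 1, 3, 4, 5, 7}) = 2
G(11) = mex({0, 1, 2, 3, 4, 5}) = 6
G(12) = mex({0, 1, 2, 3, 5, 6, 7}) = 4
G(13) = mex({0, 2, 3, 4, 6, 7}) = 1
G(14) = mex({0, 1, 4, 5, 6, 7}) = 2
G(15) = mex({0, 1, 2, 3, 4, 5, 6}) = 7
G(16) = mex({0, 2, 3, 5, 6, 7}) = 1
G(17) = mex({0, 1, 2, 3, 5, 6, 7}) = 4
G(18) = mex({0, 1, 2, 4, 5, 6}) = 3
G(19) = mex({0, 1, 3, 4, 5, 7}) = 2
G(20) = mex({0, 2, 3, 4, 5, 6, 7}) = 1
G(21) = mex({0, 1, 2, 3, 5, 6, 7}) = 4
G(22) = mex({0, 1, 2, 3, 4, 5, 7}) = 6
G(23) = mex({0, 1, 2, 3, 4, 5, 6}) = 7
G(24) = mex({0, 1, 2, 3, 5, 6, 7}) = 4
G(25) = mex({0, 2, 3, 4, 6, 7}) = 1
G(26) = mex({0, 1, 3, 4, 5, 6, 7}) = 2
G(27) = mex({0, 1, 2, 3, 4, 5, 6, 7}) = 8
G(28) = mex({0, 1, 2, 3, 4, 6, 7, 8}) = 5
Therefore G(28) = 5.

5


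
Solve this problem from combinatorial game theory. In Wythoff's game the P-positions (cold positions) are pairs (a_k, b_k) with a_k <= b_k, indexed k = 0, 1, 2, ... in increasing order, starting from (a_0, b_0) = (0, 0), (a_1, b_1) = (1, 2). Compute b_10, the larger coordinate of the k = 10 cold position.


By Wythoff's theorem, a_k = floor(k * phi) and b_k = floor(k * phi^2) = a_k + k, where phi = (1 + sqrt(5))/2 is the golden ratio.
phi = (1 + sqrt(5))/2 = 1.618034
phi^2 = phi + 1 = 2.618034
k = 10
k * phi^2 = 10 * 2.618034 = 26.180340
b_10 = floor(k * phi^2) = 26 (check: a_10 + k = 16 + 10 = 26)

26


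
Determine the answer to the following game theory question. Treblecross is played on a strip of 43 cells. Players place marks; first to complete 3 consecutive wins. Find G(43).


Treblecross: place X on empty cells; 3-in-a-row wins.
Playing within two cells of an existing X lets the opponent win at once, so sensible play treats the cells i-2..i+2 around each X as dead. The player left with no safe cell loses, so this is a normal-play take-away game on strips of safe cells.
Placing X at cell i (0-indexed) of a strip of k safe cells leaves independent strips of sizes max(0, i-2) and max(0, k-i-3). Hence G(k) = mex{ G(max(0,i-2)) XOR G(max(0,k-i-3)) : 0 <= i < k }, with G(0) = 0.
G(1): splits (0,0):0^0=0 -> mex({0}) = 1
G(2): splits (0,0):0^0=0 -> mex({0}) = 1
G(3): splits (0,0):0^0=0 -> mex({0}) = 1
G(4): splits (0,1):0^1=1 (0,0):0^0=0 -> mex({0, 1}) = 2
G(5): splits (0,2):0^1=1 (0,1):0^1=1 (0,0):0^0=0 -> mex({0, 1}) = 2
G(6) = mex({1}) = 0
G(7) = mex({0, 1, 2}) = 3
G(8) = mex({0, 1, 2}) = 3
G(9) = mex({0, 2}) = 1
G(10) = mex({0, 2, 3}) = 1
G(11) = mex({0, 3}) = 1
G(12) = mex({1, 3}) = 0
G(13) = mex({0, 1, 2, 3}) = 4
G(14) = mex({0, 1, 2}) = 3
G(15) = mex({0, 1, 2}) = 3
G(16) = mex({0, 1, 2, 4}) = 3
G(17) = mex({0, 1, 3, 4}) = 2
G(18) = mex({0, 1, 3, 4}) = 2
G(19) = mex({0, 1, 3, 5}) = 2
G(20) = mex({0, 1, 2, 3, 5}) = 4
G(21) = mex({0, 1, 2, 3, 5}) = 4
G(22) = mex({1, 2, 6}) = 0
G(23) = mex({0, 1, 2, 3, 4, 6}) = 5
G(24) = mex({0, 1, 2, 3, 4}) = 5
G(25) = mex({0, 1, 3, 4, 7}) = 2
G(26) = mex({0, 1, 3, 4, 5, 7}) = 2
G(27) = mex({0, 1, 3, 5}) = 2
G(28) = mex({0, 1, 2, 5}) = 3
G(29) = mex({0, 1, 2, 4, 5, 6}) = 3
G(30) = mex({1, 2, 4, 6}) = 0
G(31) = mex({0, 1, 2, 3, 4, 6}) = 5
G(32) = mex({1, 2, 3, 4, 7}) = 0
G(33) = mex({0, 3, 7}) = 1
G(34) = mex({0, 2, 3, 5, 7}) = 1
G(35) = mex({0, 2, 3, 5, 6}) = 1
G(36) = mex({0, 1, 2, 5, 6}) = 3
G(37) = mex({0, 1, 2, 4, 5, 6}) = 3
G(38) = mex({0, 1, 2, 4}) = 3
G(39) = mex({0, 1, 2, 3, 4, 7}) = 5
G(40) = mex({0, 1, 2, 3, 4, 5, 7}) = 6
G(41) = mex({0, 1, 2, 3, 5, 7}) = 4
G(42) = mex({0, 1, 2, 3, 5, 6, 7}) = 4
G(43) = mex({0, 2, 3, 5, 6}) = 1
Therefore G(43) = 1.

1


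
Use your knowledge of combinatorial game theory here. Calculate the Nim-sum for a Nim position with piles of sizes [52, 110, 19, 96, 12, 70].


We need the XOR (exclusive or) of all pile sizes.
After XOR-ing pile 1 (size 52): 0 XOR 52 = 52
After XOR-ing pile 2 (size 110): 52 XOR 110 = 90
After XOR-ing pile 3 (size 19): 90 XOR 19 = 73
After XOR-ing pile 4 (size 96): 73 XOR 96 = 41
After XOR-ing pile 5 (size 12): 41 XOR 12 = 37
After XOR-ing pile 6 (size 70): 37 XOR 70 = 99
The Nim-value of this position is 99.

99


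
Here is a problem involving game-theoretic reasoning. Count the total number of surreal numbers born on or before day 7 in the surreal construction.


Day 0: {|} = 0 is born. Count = 1.
Day n: the number of surreal numbers born by day n is 2^(n+1) - 1.
By day 0: 2^1 - 1 = 1
By day 1: 2^2 - 1 = 3
By day 2: 2^3 - 1 = 7
By day 3: 2^4 - 1 = 15
By day 4: 2^5 - 1 = 31
By day 5: 2^6 - 1 = 63
By day 6: 2^7 - 1 = 127
By day 7: 2^8 - 1 = 255
By day 7: 255 surreal numbers.

255


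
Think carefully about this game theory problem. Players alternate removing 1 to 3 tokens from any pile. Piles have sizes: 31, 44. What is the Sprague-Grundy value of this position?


Subtraction set: {1, 2, 3}
For this subtraction set, G(n) = n mod 4 (period = max + 1 = 4).
Pile 1 (size 31): G(31) = 31 mod 4 = 3
Pile 2 (size 44): G(44) = 44 mod 4 = 0
Total Grundy value = XOR of all: 3 XOR 0 = 3

3


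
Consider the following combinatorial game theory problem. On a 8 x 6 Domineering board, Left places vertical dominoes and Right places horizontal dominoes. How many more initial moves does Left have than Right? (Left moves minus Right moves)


Board is 8 x 6 (rows x cols).
Left (vertical) placements: (rows-1) * cols = 7 * 6 = 42
Right (horizontal) placements: rows * (cols-1) = 8 * 5 = 40
Advantage = Left - Right = 42 - 40 = 2

2


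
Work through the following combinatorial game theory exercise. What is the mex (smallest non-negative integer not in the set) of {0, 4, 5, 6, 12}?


Set = {0, 4, 5, 6, 12}
0 is in the set.
1 is NOT in the set. This is the mex.
mex = 1

1


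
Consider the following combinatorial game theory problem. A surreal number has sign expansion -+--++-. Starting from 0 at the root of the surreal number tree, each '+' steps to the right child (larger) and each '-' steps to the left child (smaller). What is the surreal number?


Sign expansion: -+--++-
Rule: track bounds (lo, hi), initially (-inf, +inf). On '+', the current value becomes lo and we move to the simplest number in (value, hi): value + 1 if hi = +inf, otherwise the midpoint (value + hi)/2. On '-', the current value becomes hi and we move to value - 1 if lo = -inf, otherwise the midpoint (lo + value)/2.
Start at 0.
Step 1: sign = -, move left. Bounds: (-inf, 0). Value = -1
Step 2: sign = +, move right. Bounds: (-1, 0). Value = -1/2
Step 3: sign = -, move left. Bounds: (-1, -1/2). Value = -3/4
Step 4: sign = -, move left. Bounds: (-1, -3/4). Value = -7/8
Step 5: sign = +, move right. Bounds: (-7/8, -3/4). Value = -13/16
Step 6: sign = +, move right. Bounds: (-13/16, -3/4). Value = -25/32
Step 7: sign = -, move left. Bounds: (-13/16, -25/32). Value = -51/64
The surreal number with sign expansion -+--++- is -51/64.

-51/64


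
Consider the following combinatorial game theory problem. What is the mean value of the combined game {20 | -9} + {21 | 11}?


G1 = {20 | -9}, G2 = {21 | 11}
Each is a switch {a | b} with numbers a > b; its mean value is (a + b)/2, and mean value is additive over game sums: m(G1 + G2) = m(G1) + m(G2).
Mean of G1 = (20 + (-9))/2 = 11/2 = 11/2
Mean of G2 = (21 + (11))/2 = 32/2 = 16
Mean of G1 + G2 = 11/2 + 16 = 43/2

43/2


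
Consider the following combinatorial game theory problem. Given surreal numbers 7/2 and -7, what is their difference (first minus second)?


x = 7/2, y = -7
Converting to common denominator: 2
x = 7/2, y = -14/2
x - y = 7/2 - -7 = 21/2

21/2


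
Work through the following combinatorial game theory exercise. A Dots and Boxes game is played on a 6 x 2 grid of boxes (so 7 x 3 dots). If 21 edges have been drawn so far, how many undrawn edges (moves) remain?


Grid: 6 x 2 boxes, i.e. 7 rows and 3 columns of dots.
Horizontal edges: (rows + 1) * cols = 7 * 2 = 14
Vertical edges: rows * (cols + 1) = 6 * 3 = 18
Total edges: 14 + 18 = 32
Edges drawn: 21
Remaining: 32 - 21 = 11

11


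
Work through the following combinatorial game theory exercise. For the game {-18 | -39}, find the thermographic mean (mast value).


Game = {-18 | -39}, a switch {a | b} with numbers a > b.
Its thermograph has left wall a - t and right wall b + t, which meet at t = (a - b)/2, where both equal (a + b)/2. So the mast (mean value) is at (a + b)/2.
Mean = (-18 + (-39))/2 = -57/2 = -57/2

-57/2


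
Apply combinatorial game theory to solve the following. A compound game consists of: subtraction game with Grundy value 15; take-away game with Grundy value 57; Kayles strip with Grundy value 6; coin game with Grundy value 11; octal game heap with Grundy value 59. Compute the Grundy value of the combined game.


By the Sprague-Grundy theorem, the Grundy value of a sum of games is the XOR of individual Grundy values.
subtraction game: Grundy value = 15. Running XOR: 0 XOR 15 = 15
take-away game: Grundy value = 57. Running XOR: 15 XOR 57 = 54
Kayles strip: Grundy value = 6. Running XOR: 54 XOR 6 = 48
coin game: Grundy value = 11. Running XOR: 48 XOR 11 = 59
octal game heap: Grundy value = 59. Running XOR: 59 XOR 59 = 0
The combined Grundy value is 0.

0


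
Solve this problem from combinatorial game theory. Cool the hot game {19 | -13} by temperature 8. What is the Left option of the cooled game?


Original game: {19 | -13} (a switch {a | b} with a > b).
Cooling by t (for t below the temperature (a - b)/2 = 16) taxes each move by t: {a | b} cooled by t is {a - t | b + t}.
Cooling amount: t = 8
Cooled Left option: 19 - 8 = 11
Cooled Right option: -13 + 8 = -5
Cooled game: {11 | -5}
Left option = 11

11


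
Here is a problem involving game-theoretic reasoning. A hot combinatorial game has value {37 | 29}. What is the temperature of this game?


The game is {37 | 29}, a switch {a | b} with numbers a > b.
Cooling {a | b} by t gives {a - t | b + t}, which stops being hot when a - t = b + t, i.e. at t = (a - b)/2. So the temperature of a switch is (a - b)/2.
Temperature = (Left option - Right option) / 2
= (37 - (29)) / 2
= 8 / 2
= 4

4


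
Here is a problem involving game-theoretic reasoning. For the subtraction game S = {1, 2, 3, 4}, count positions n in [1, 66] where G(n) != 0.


Subtraction set S = {1, 2, 3, 4}, so G(n) = n mod 5.
G(n) = 0 when n is a multiple of 5.
Multiples of 5 in [1, 66]: 13
N-positions (nonzero Grundy) = 66 - 13 = 53

53


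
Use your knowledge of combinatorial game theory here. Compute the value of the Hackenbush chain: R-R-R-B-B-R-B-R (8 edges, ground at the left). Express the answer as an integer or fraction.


Edges (from ground): R-R-R-B-B-R-B-R
By Berlekamp's sign-expansion rule, a Blue-Red Hackenbush stalk has the value of the surreal number whose sign sequence is the edge sequence with B -> + and R -> -.
Sign sequence: ---++-+-
Trace the sign expansion in the surreal number tree, starting from 0:
Edge 1: R (sign -) -> bounds (-inf, 0), value = -1
Edge 2: R (sign -) -> bounds (-inf, -1), value = -2
Edge 3: R (sign -) -> bounds (-inf, -2), value = -3
Edge 4: B (sign +) -> bounds (-3, -2), value = -5/2
Edge 5: B (sign +) -> bounds (-5/2, -2), value = -9/4
Edge 6: R (sign -) -> bounds (-5/2, -9/4), value = -19/8
Edge 7: B (sign +) -> bounds (-19/8, -9/4), value = -37/16
Edge 8: R (sign -) -> bounds (-19/8, -37/16), value = -75/32
Game value = -75/32

-75/32


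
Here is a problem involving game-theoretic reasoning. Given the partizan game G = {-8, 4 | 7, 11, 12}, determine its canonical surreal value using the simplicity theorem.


Left options: {-8, 4}, max = 4
Right options: {7, 11, 12}, min = 7
All options are numbers and max(Left) < min(Right), so by the simplicity theorem the value is the simplest (earliest-born) number strictly between 4 and 7.
Integers 5 through 6 all lie strictly between 4 and 7.
Among integers, the simplest (lowest birthday = smallest |n|; 0 is born on day 0, +-n on day n) is 5.
No non-integer in the interval can be simpler: if x is a non-integer in the interval, then floor(x) or ceil(x) also lies in the interval (the interval contains an integer), and both are proper prefixes of x's sign expansion, i.e. born earlier. So the game value is 5.
Game value = 5

5


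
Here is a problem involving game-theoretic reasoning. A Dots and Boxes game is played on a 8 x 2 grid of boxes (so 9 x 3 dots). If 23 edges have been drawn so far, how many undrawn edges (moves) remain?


Grid: 8 x 2 boxes, i.e. 9 rows and 3 columns of dots.
Horizontal edges: (rows + 1) * cols = 9 * 2 = 18
Vertical edges: rows * (cols + 1) = 8 * 3 = 24
Total edges: 18 + 24 = 42
Edges drawn: 23
Remaining: 42 - 23 = 19

19


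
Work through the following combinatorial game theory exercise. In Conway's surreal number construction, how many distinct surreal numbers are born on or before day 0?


Day 0: {|} = 0 is born. Count = 1.
Day n: the number of surreal numbers born by day n is 2^(n+1) - 1.
By day 0: 2^1 - 1 = 1
By day 0: 1 surreal numbers.

1


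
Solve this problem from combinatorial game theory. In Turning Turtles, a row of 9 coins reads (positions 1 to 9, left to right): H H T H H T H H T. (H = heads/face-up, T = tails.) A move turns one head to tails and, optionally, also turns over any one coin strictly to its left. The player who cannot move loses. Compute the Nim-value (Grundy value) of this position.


Coins: H H T H H T H H T
Key fact: a single head at position k behaves exactly like a Nim heap of size k (turning it to T and optionally flipping a coin at j < k corresponds to moving the heap from k to j, or to 0), and heads combine as a disjunctive sum (two heads at the same place would cancel, matching j XOR j = 0). So the Nim-value is the XOR of the 1-indexed positions of the heads.
Face-up positions (1-indexed): [1, 2, 4, 5, 7, 8]
XOR 0 with 1: 0 XOR 1 = 1
XOR 1 with 2: 1 XOR 2 = 3
XOR 3 with 4: 3 XOR 4 = 7
XOR 7 with 5: 7 XOR 5 = 2
XOR 2 with 7: 2 XOR 7 = 5
XOR 5 with 8: 5 XOR 8 = 13
Nim-value = 13

13


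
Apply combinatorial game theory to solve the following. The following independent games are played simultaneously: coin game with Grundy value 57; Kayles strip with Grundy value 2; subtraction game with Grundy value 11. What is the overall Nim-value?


By the Sprague-Grundy theorem, the Grundy value of a sum of games is the XOR of individual Grundy values.
coin game: Grundy value = 57. Running XOR: 0 XOR 57 = 57
Kayles strip: Grundy value = 2. Running XOR: 57 XOR 2 = 59
subtraction game: Grundy value = 11. Running XOR: 59 XOR 11 = 48
The combined Grundy value is 48.

48


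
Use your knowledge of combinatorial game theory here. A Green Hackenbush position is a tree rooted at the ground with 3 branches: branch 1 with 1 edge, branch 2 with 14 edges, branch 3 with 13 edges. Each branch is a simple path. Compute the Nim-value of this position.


The tree has 3 branches from the ground vertex.
In Green Hackenbush, the Nim-value of a simple path of length k is k.
Branch 1: length 1, Nim-value = 1
Branch 2: length 14, Nim-value = 14
Branch 3: length 13, Nim-value = 13
Total Nim-value = XOR of all branch values:
0 XOR 1 = 1
1 XOR 14 = 15
15 XOR 13 = 2
Nim-value of the tree = 2

2


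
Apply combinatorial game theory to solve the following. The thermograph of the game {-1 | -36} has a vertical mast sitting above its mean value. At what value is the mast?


Game = {-1 | -36}, a switch {a | b} with numbers a > b.
Its thermograph has left wall a - t and right wall b + t, which meet at t = (a - b)/2, where both equal (a + b)/2. So the mast (mean value) is at (a + b)/2.
Mean = (-1 + (-36))/2 = -37/2 = -37/2

-37/2


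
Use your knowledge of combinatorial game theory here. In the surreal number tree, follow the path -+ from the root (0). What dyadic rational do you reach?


Sign expansion: -+
Rule: track bounds (lo, hi), initially (-inf, +inf). On '+', the current value becomes lo and we move to the simplest number in (value, hi): value + 1 if hi = +inf, otherwise the midpoint (value + hi)/2. On '-', the current value becomes hi and we move to value - 1 if lo = -inf, otherwise the midpoint (lo + value)/2.
Start at 0.
Step 1: sign = -, move left. Bounds: (-inf, 0). Value = -1
Step 2: sign = +, move right. Bounds: (-1, 0). Value = -1/2
The surreal number with sign expansion -+ is -1/2.

-1/2


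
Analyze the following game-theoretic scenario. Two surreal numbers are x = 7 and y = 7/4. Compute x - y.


x = 7, y = 7/4
Converting to common denominator: 4
x = 28/4, y = 7/4
x - y = 7 - 7/4 = 21/4

21/4


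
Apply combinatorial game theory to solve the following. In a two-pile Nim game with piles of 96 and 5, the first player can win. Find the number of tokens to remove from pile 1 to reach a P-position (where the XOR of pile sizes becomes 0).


Piles: 96 and 5
Current XOR: 96 XOR 5 = 101 (non-zero, so this is an N-position).
To make the XOR zero, we need to find a move that balances the piles.
For pile 1 (size 96): target = 96 XOR 101 = 5
We reduce pile 1 from 96 to 5.
Tokens removed: 96 - 5 = 91
Verification: 5 XOR 5 = 0

91


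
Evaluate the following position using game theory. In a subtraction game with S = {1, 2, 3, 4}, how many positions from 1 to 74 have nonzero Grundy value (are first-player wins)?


Subtraction set S = {1, 2, 3, 4}, so G(n) = n mod 5.
G(n) = 0 when n is a multiple of 5.
Multiples of 5 in [1, 74]: 14
N-positions (nonzero Grundy) = 74 - 14 = 60

60


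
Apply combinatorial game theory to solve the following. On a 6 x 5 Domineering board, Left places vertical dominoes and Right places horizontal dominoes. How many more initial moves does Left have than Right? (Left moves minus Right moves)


Board is 6 x 5 (rows x cols).
Left (vertical) placements: (rows-1) * cols = 5 * 5 = 25
Right (horizontal) placements: rows * (cols-1) = 6 * 4 = 24
Advantage = Left - Right = 25 - 24 = 1

1


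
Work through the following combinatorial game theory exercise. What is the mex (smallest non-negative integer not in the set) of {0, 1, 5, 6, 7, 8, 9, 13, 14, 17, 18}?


Set = {0, 1, 5, 6, 7, 8, 9, 13, 14, 17, 18}
0 is in the set.
1 is in the set.
2 is NOT in the set. This is the mex.
mex = 2

2


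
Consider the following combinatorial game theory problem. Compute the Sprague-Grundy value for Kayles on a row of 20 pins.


Kayles: a move removes 1 or 2 adjacent pins from a contiguous row.
Removing pins from a row of k leaves two independent rows (a, b) with a + b = k - 1 (one pin) or a + b = k - 2 (two pins); an end removal gives a = 0.
By Sprague-Grundy, G(k) = mex{ G(a) XOR G(b) } over all these splits. G(0) = 0.
G(1): splits (0,0):0^0=0 -> mex({0}) = 1
G(2): splits (0,1):0^1=1 (0,0):0^0=0 -> mex({0, 1}) = 2
G(3): splits (0,2):0^2=2 (1,1):1^1=0 (0,1):0^1=1 -> mex({0, 1, 2}) = 3
G(4): splits (0,3):0^3=3 (1,2):1^2=3 (0,2):0^2=2 (1,1):1^1=0 -> mex({0, 2, 3}) = 1
G(5): splits (0,4):0^1=1 (1,3):1^3=2 (2,2):2^2=0 (0,3):0^3=3 (1,2):1^2=3 -> mex({0, 1, 2, 3}) = 4
G(6) = mex({0, 1, 2, 4}) = 3
G(7) = mex({0, 1, 3, 4, 5}) = 2
G(8) = mex({0, 2, 3, 5, 6}) = 1
G(9) = mex({0, 1, 2, 3, 6, 7}) = 4
G(10) = mex({0, 1, 3, 4, 5, 7}) = 2
G(11) = mex({0, 1, 2, 3, 4, 5}) = 6
G(12) = mex({0, 1, 2, 3, 5, 6, 7}) = 4
G(13) = mex({0, 2, 3, 4, 6, 7}) = 1
G(14) = mex({0, 1, 4, 5, 6, 7}) = 2
G(15) = mex({0, 1, 2, 3, 4, 5, 6}) = 7
G(16) = mex({0, 2, 3, 5, 6, 7}) = 1
G(17) = mex({0, 1, 2, 3, 5, 6, 7}) = 4
G(18) = mex({0, 1, 2, 4, 5, 6}) = 3
G(19) = mex({0, 1, 3, 4, 5, 7}) = 2
G(20) = mex({0, 2, 3, 4, 5, 6, 7}) = 1
Therefore G(20) = 1.

1


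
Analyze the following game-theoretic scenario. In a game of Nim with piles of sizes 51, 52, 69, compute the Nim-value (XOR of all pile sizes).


We need the XOR (exclusive or) of all pile sizes.
After XOR-ing pile 1 (size 51): 0 XOR 51 = 51
After XOR-ing pile 2 (size 52): 51 XOR 52 = 7
After XOR-ing pile 3 (size 69): 7 XOR 69 = 66
The Nim-value of this position is 66.

66


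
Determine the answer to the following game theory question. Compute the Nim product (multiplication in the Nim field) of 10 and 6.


Nim multiplication is bilinear over XOR: (u XOR v) * w = (u*w) XOR (v*w).
So we split each operand into its bit components and XOR the pairwise Nim products.
10 = 2 + 8 (as XOR of powers of 2).
6 = 2 + 4 (as XOR of powers of 2).
Using the standard Nim-product table on single bits:
  2*2 = 3,   2*4 = 8,   2*8 = 12,
  4*4 = 6,   4*8 = 11,  8*8 = 13,
and  1*x = x (identity), k*l = l*k (commutative).
Pairwise Nim products:
  2 * 2 = 3
  2 * 4 = 8
  8 * 2 = 12
  8 * 4 = 11
XOR them: 3 XOR 8 XOR 12 XOR 11 = 12.
Result: 10 * 6 = 12 (in Nim).

12


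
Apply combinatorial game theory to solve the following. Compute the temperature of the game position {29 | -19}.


The game is {29 | -19}, a switch {a | b} with numbers a > b.
Cooling {a | b} by t gives {a - t | b + t}, which stops being hot when a - t = b + t, i.e. at t = (a - b)/2. So the temperature of a switch is (a - b)/2.
Temperature = (Left option - Right option) / 2
= (29 - (-19)) / 2
= 48 / 2
= 24

24


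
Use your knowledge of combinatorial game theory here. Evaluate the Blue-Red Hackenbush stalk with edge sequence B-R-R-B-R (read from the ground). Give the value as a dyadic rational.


Edges (from ground): B-R-R-B-R
By Berlekamp's sign-expansion rule, a Blue-Red Hackenbush stalk has the value of the surreal number whose sign sequence is the edge sequence with B -> + and R -> -.
Sign sequence: +--+-
Trace the sign expansion in the surreal number tree, starting from 0:
Edge 1: B (sign +) -> bounds (0, +inf), value = 1
Edge 2: R (sign -) -> bounds (0, 1), value = 1/2
Edge 3: R (sign -) -> bounds (0, 1/2), value = 1/4
Edge 4: B (sign +) -> bounds (1/4, 1/2), value = 3/8
Edge 5: R (sign -) -> bounds (1/4, 3/8), value = 5/16
Game value = 5/16

5/16


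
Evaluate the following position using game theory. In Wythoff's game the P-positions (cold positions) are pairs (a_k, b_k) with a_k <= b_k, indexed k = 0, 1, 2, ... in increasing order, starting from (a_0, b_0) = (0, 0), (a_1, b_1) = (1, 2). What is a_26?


By Wythoff's theorem, a_k = floor(k * phi) and b_k = floor(k * phi^2) = a_k + k, where phi = (1 + sqrt(5))/2 is the golden ratio.
phi = (1 + sqrt(5))/2 = 1.618034
k = 26
k * phi = 26 * 1.618034 = 42.068884
a_26 = floor(k * phi) = 42

42


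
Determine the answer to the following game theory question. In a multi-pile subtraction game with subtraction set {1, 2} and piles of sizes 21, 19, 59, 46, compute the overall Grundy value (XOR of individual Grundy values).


Subtraction set: {1, 2}
For this subtraction set, G(n) = n mod 3 (period = max + 1 = 3).
Pile 1 (size 21): G(21) = 21 mod 3 = 0
Pile 2 (size 19): G(19) = 19 mod 3 = 1
Pile 3 (size 59): G(59) = 59 mod 3 = 2
Pile 4 (size 46): G(46) = 46 mod 3 = 1
Total Grundy value = XOR of all: 0 XOR 1 XOR 2 XOR 1 = 2

2


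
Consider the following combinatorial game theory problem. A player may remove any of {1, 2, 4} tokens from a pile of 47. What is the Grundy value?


The subtraction set is S = {1, 2, 4}.
G(k) = mex{ G(k - s) : s in S, s <= k }. We compute iteratively: G(0) = 0.
G(1) = mex({0}) = 1
G(2) = mex({0, 1}) = 2
G(3) = mex({1, 2}) = 0
G(4) = mex({0, 2}) = 1
G(5) = mex({0, 1}) = 2
G(6) = mex({1, 2}) = 0
Observe that G(3)..G(6) = 0, 1, 2, 0 repeats G(0)..G(3) = 0, 1, 2, 0.
For k >= max(S) = 4, G(k) is determined by the previous 4 values G(k-4)..G(k-1); a window of 4 consecutive values has recurred shifted by 3, so by induction G(k + 3) = G(k) for all k >= 0: the sequence is periodic from the start with period 3.
One period: G(0..2) = 0, 1, 2.
47 mod 3 = 2, so G(47) = G(2) = 2.

2


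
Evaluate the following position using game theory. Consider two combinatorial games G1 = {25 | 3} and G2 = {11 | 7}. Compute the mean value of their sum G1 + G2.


G1 = {25 | 3}, G2 = {11 | 7}
Each is a switch {a | b} with numbers a > b; its mean value is (a + b)/2, and mean value is additive over game sums: m(G1 + G2) = m(G1) + m(G2).
Mean of G1 = (25 + (3))/2 = 28/2 = 14
Mean of G2 = (11 + (7))/2 = 18/2 = 9
Mean of G1 + G2 = 14 + 9 = 23

23


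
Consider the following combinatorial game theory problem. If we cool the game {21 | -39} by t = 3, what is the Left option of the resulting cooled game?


Original game: {21 | -39} (a switch {a | b} with a > b).
Cooling by t (for t below the temperature (a - b)/2 = 30) taxes each move by t: {a | b} cooled by t is {a - t | b + t}.
Cooling amount: t = 3
Cooled Left option: 21 - 3 = 18
Cooled Right option: -39 + 3 = -36
Cooled game: {18 | -36}
Left option = 18

18


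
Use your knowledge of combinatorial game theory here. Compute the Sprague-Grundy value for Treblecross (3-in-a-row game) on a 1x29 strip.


Treblecross: place X on empty cells; 3-in-a-row wins.
Playing within two cells of an existing X lets the opponent win at once, so sensible play treats the cells i-2..i+2 around each X as dead. The player left with no safe cell loses, so this is a normal-play take-away game on strips of safe cells.
Placing X at cell i (0-indexed) of a strip of k safe cells leaves independent strips of sizes max(0, i-2) and max(0, k-i-3). Hence G(k) = mex{ G(max(0,i-2)) XOR G(max(0,k-i-3)) : 0 <= i < k }, with G(0) = 0.
G(1): splits (0,0):0^0=0 -> mex({0}) = 1
G(2): splits (0,0):0^0=0 -> mex({0}) = 1
G(3): splits (0,0):0^0=0 -> mex({0}) = 1
G(4): splits (0,1):0^1=1 (0,0):0^0=0 -> mex({0, 1}) = 2
G(5): splits (0,2):0^1=1 (0,1):0^1=1 (0,0):0^0=0 -> mex({0, 1}) = 2
G(6) = mex({1}) = 0
G(7) = mex({0, 1, 2}) = 3
G(8) = mex({0, 1, 2}) = 3
G(9) = mex({0, 2}) = 1
G(10) = mex({0, 2, 3}) = 1
G(11) = mex({0, 3}) = 1
G(12) = mex({1, 3}) = 0
G(13) = mex({0, 1, 2, 3}) = 4
G(14) = mex({0, 1, 2}) = 3
G(15) = mex({0, 1, 2}) = 3
G(16) = mex({0, 1, 2, 4}) = 3
G(17) = mex({0, 1, 3, 4}) = 2
G(18) = mex({0, 1, 3, 4}) = 2
G(19) = mex({0, 1, 3, 5}) = 2
G(20) = mex({0, 1, 2, 3, 5}) = 4
G(21) = mex({0, 1, 2, 3, 5}) = 4
G(22) = mex({1, 2, 6}) = 0
G(23) = mex({0, 1, 2, 3, 4, 6}) = 5
G(24) = mex({0, 1, 2, 3, 4}) = 5
G(25) = mex({0, 1, 3, 4, 7}) = 2
G(26) = mex({0, 1, 3, 4, 5, 7}) = 2
G(27) = mex({0, 1, 3, 5}) = 2
G(28) = mex({0, 1, 2, 5}) = 3
G(29) = mex({0, 1, 2, 4, 5, 6}) = 3
Therefore G(29) = 3.

3


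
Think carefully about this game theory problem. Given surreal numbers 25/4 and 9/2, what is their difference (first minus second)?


x = 25/4, y = 9/2
Converting to common denominator: 4
x = 25/4, y = 18/4
x - y = 25/4 - 9/2 = 7/4

7/4


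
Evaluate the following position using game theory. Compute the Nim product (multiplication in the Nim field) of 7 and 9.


Nim multiplication is bilinear over XOR: (u XOR v) * w = (u*w) XOR (v*w).
So we split each operand into its bit components and XOR the pairwise Nim products.
7 = 1 + 2 + 4 (as XOR of powers of 2).
9 = 1 + 8 (as XOR of powers of 2).
Using the standard Nim-product table on single bits:
  2*2 = 3,   2*4 = 8,   2*8 = 12,
  4*4 = 6,   4*8 = 11,  8*8 = 13,
and  1*x = x (identity), k*l = l*k (commutative).
Pairwise Nim products:
  1 * 1 = 1
  1 * 8 = 8
  2 * 1 = 2
  2 * 8 = 12
  4 * 1 = 4
  4 * 8 = 11
XOR them: 1 XOR 8 XOR 2 XOR 12 XOR 4 XOR 11 = 8.
Result: 7 * 9 = 8 (in Nim).

8


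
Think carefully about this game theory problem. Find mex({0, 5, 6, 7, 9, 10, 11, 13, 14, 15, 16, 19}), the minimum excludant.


Set = {0, 5, 6, 7, 9, 10, 11, 13, 14, 15, 16, 19}
0 is in the set.
1 is NOT in the set. This is the mex.
mex = 1

1


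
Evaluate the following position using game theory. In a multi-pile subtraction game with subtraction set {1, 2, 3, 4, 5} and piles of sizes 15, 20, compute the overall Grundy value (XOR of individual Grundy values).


Subtraction set: {1, 2, 3, 4, 5}
For this subtraction set, G(n) = n mod 6 (period = max + 1 = 6).
Pile 1 (size 15): G(15) = 15 mod 6 = 3
Pile 2 (size 20): G(20) = 20 mod 6 = 2
Total Grundy value = XOR of all: 3 XOR 2 = 1

1


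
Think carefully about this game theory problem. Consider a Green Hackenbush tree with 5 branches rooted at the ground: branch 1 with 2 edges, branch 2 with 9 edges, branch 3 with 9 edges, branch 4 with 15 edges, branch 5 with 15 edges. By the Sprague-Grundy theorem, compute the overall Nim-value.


The tree has 5 branches from the ground vertex.
In Green Hackenbush, the Nim-value of a simple path of length k is k.
Branch 1: length 2, Nim-value = 2
Branch 2: length 9, Nim-value = 9
Branch 3: length 9, Nim-value = 9
Branch 4: length 15, Nim-value = 15
Branch 5: length 15, Nim-value = 15
Total Nim-value = XOR of all branch values:
0 XOR 2 = 2
2 XOR 9 = 11
11 XOR 9 = 2
2 XOR 15 = 13
13 XOR 15 = 2
Nim-value of the tree = 2

2


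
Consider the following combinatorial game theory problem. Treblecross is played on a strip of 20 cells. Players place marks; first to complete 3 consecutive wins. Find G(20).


Treblecross: place X on empty cells; 3-in-a-row wins.
Playing within two cells of an existing X lets the opponent win at once, so sensible play treats the cells i-2..i+2 around each X as dead. The player left with no safe cell loses, so this is a normal-play take-away game on strips of safe cells.
Placing X at cell i (0-indexed) of a strip of k safe cells leaves independent strips of sizes max(0, i-2) and max(0, k-i-3). Hence G(k) = mex{ G(max(0,i-2)) XOR G(max(0,k-i-3)) : 0 <= i < k }, with G(0) = 0.
G(1): splits (0,0):0^0=0 -> mex({0}) = 1
G(2): splits (0,0):0^0=0 -> mex({0}) = 1
G(3): splits (0,0):0^0=0 -> mex({0}) = 1
G(4): splits (0,1):0^1=1 (0,0):0^0=0 -> mex({0, 1}) = 2
G(5): splits (0,2):0^1=1 (0,1):0^1=1 (0,0):0^0=0 -> mex({0, 1}) = 2
G(6) = mex({1}) = 0
G(7) = mex({0, 1, 2}) = 3
G(8) = mex({0, 1, 2}) = 3
G(9) = mex({0, 2}) = 1
G(10) = mex({0, 2, 3}) = 1
G(11) = mex({0, 3}) = 1
G(12) = mex({1, 3}) = 0
G(13) = mex({0, 1, 2, 3}) = 4
G(14) = mex({0, 1, 2}) = 3
G(15) = mex({0, 1, 2}) = 3
G(16) = mex({0, 1, 2, 4}) = 3
G(17) = mex({0, 1, 3, 4}) = 2
G(18) = mex({0, 1, 3, 4}) = 2
G(19) = mex({0, 1, 3, 5}) = 2
G(20) = mex({0, 1, 2, 3, 5}) = 4
Therefore G(20) = 4.

4


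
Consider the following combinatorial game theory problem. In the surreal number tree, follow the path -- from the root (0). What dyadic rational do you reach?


Sign expansion: --
Rule: track bounds (lo, hi), initially (-inf, +inf). On '+', the current value becomes lo and we move to the simplest number in (value, hi): value + 1 if hi = +inf, otherwise the midpoint (value + hi)/2. On '-', the current value becomes hi and we move to value - 1 if lo = -inf, otherwise the midpoint (lo + value)/2.
Start at 0.
Step 1: sign = -, move left. Bounds: (-inf, 0). Value = -1
Step 2: sign = -, move left. Bounds: (-inf, -1). Value = -2
The surreal number with sign expansion -- is -2.

-2


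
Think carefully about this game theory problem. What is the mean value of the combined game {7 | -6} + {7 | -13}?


G1 = {7 | -6}, G2 = {7 | -13}
Each is a switch {a | b} with numbers a > b; its mean value is (a + b)/2, and mean value is additive over game sums: m(G1 + G2) = m(G1) + m(G2).
Mean of G1 = (7 + (-6))/2 = 1/2 = 1/2
Mean of G2 = (7 + (-13))/2 = -6/2 = -3
Mean of G1 + G2 = 1/2 + -3 = -5/2

-5/2


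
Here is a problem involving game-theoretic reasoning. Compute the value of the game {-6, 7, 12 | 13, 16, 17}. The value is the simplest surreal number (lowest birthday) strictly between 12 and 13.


Left options: {-6, 7, 12}, max = 12
Right options: {13, 16, 17}, min = 13
All options are numbers and max(Left) < min(Right), so by the simplicity theorem the value is the simplest (earliest-born) number strictly between 12 and 13.
No integer lies strictly between 12 and 13, so the value is the dyadic rational m/2^k in the interval with the smallest k (then m odd); search k = 1, 2, ...:
Denominator 2: 25/2 lies strictly between 12 and 13 -- found.
The simplest number in the interval is 25/2.
Game value = 25/2

25/2


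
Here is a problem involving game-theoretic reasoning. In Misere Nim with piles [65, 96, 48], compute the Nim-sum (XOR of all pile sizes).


We need the XOR (exclusive or) of all pile sizes.
After XOR-ing pile 1 (size 65): 0 XOR 65 = 65
After XOR-ing pile 2 (size 96): 65 XOR 96 = 33
After XOR-ing pile 3 (size 48): 33 XOR 48 = 17
The Nim-value of this position is 17.

17


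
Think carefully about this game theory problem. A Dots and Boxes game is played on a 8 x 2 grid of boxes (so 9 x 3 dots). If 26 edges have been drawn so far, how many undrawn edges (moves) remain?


Grid: 8 x 2 boxes, i.e. 9 rows and 3 columns of dots.
Horizontal edges: (rows + 1) * cols = 9 * 2 = 18
Vertical edges: rows * (cols + 1) = 8 * 3 = 24
Total edges: 18 + 24 = 42
Edges drawn: 26
Remaining: 42 - 26 = 16

16


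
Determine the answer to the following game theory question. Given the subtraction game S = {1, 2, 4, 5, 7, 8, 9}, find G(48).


The subtraction set is S = {1, 2, 4, 5, 7, 8, 9}.
G(k) = mex{ G(k - s) : s in S, s <= k }. We compute iteratively: G(0) = 0.
G(1) = mex({0}) = 1
G(2) = mex({0, 1}) = 2
G(3) = mex({1, 2}) = 0
G(4) = mex({0, 2}) = 1
G(5) = mex({0, 1}) = 2
G(6) = mex({1, 2}) = 0
G(7) = mex({0, 2}) = 1
G(8) = mex({0, 1}) = 2
G(9) = mex({0, 1, 2}) = 3
G(10) = mex({0, 1, 2, 3}) = 4
G(11) = mex({0, 1, 2, 3, 4}) = 5
G(12) = mex({0, 1, 2, 4, 5}) = 3
G(13) = mex({0, 1, 2, 3, 5}) = 4
G(14) = mex({0, 1, 2, 3, 4}) = 5
G(15) = mex({0, 1, 2, 4, 5}) = 3
G(16) = mex({1, 2, 3, 5}) = 0
G(17) = mex({0, 2, 3, 4}) = 1
G(18) = mex({0, 1, 3, 4, 5}) = 2
G(19) = mex({1, 2, 3, 4, 5}) = 0
G(20) = mex({0, 2, 3, 4, 5}) = 1
G(21) = mex({0, 1, 3, 4, 5}) = 2
G(22) = mex({1, 2, 3, 4, 5}) = 0
G(23) = mex({0, 2, 3, 5}) = 1
G(24) = mex({0, 1, 3}) = 2
Observe that G(16)..G(24) = 0, 1, 2, 0, 1, 2, 0, 1, 2 repeats G(0)..G(8) = 0, 1, 2, 0, 1, 2, 0, 1, 2.
For k >= max(S) = 9, G(k) is determined by the previous 9 values G(k-9)..G(k-1); a window of 9 consecutive values has recurred shifted by 16, so by induction G(k + 16) = G(k) for all k >= 0: the sequence is periodic from the start with period 16.
One period: G(0..15) = 0, 1, 2, 0, 1, 2, 0, 1, 2, 3, 4, 5, 3, 4, 5, 3.
48 mod 16 = 0, so G(48) = G(0) = 0.

0
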